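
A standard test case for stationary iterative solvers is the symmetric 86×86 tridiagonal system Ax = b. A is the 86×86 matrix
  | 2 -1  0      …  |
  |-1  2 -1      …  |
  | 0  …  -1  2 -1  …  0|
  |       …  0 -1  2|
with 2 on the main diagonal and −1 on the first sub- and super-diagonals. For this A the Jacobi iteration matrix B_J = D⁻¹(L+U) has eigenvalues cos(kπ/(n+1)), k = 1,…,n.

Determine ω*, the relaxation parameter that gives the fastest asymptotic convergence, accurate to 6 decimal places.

½·tridiag(1,0,1) at n=86: λ_k = cos(kπ/87); max |λ| at k=1 ⇒ ρ_J = cos(π/87) ≈ 0.999348.
√(1−ρ_J²) = |sin(π/87)| = 0.0361024
ω* = 2/(1+0.0361024) = 1.930311
and ρ(B_{ω*}) = 1.930311 − 1 = 0.930311.

ω* = 1.930311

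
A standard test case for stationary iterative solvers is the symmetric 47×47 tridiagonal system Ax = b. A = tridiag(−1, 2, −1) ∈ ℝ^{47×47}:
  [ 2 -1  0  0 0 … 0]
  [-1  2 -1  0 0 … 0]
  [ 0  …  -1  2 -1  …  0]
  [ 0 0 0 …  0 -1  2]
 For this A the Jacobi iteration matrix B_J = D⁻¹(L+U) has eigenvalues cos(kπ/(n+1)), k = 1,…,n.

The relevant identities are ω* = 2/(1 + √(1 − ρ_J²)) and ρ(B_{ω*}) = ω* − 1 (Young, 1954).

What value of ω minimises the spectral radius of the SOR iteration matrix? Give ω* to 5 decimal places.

ω* = 1.87722

B_J for the 47×47 system has eigenvalues cos(kπ/48); ρ_J = cos(π/48) = 0.99786.
root = sin(π/48) = 0.065403  (since 1−cos² = sin²).
ω* = 2/(1+0.065403) = 1.87722
ρ_SOR = ω* − 1 ≈ 0.87722.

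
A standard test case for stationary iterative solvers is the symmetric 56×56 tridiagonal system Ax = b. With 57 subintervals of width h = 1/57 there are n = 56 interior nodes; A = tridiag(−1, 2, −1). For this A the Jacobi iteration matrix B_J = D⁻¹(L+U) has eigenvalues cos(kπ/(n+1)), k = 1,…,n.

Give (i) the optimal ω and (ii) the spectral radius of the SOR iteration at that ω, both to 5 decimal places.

ω* = 1.89558, ρ_SOR = 0.89558

With n=56, ρ(Jacobi) = cos(π/57) = 0.99848.
√(1 − cos²(π/57)) = sin(π/57) ≈ 0.055088.
Then 2/(1+√(1−ρ_J²)) = 2/(1+0.055088); ω* = 2/1.055088 = 1.89558.
ρ_SOR = ω* − 1 = 1.89558 − 1 = 0.89558.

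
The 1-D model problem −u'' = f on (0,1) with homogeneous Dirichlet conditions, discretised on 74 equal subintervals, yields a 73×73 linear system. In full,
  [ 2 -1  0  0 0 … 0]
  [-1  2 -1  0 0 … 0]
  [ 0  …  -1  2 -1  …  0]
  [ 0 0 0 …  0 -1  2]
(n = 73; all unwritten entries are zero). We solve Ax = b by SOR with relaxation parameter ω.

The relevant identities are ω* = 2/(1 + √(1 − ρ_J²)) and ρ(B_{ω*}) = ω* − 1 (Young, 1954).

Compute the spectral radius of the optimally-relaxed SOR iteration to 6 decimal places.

[ρ_J] n=73: ρ(B_J) = cos(π/(n+1)) = cos(π/74) = 0.999099.
√(1 − cos²(π/74)) = sin(π/74) ≈ 0.0424412.
ω* = 2/(1 + 0.0424412) = 2/1.0424412 = 1.918573.
ρ(B_{ω*}) = ω*−1 = 0.918573

ρ_SOR = 0.918573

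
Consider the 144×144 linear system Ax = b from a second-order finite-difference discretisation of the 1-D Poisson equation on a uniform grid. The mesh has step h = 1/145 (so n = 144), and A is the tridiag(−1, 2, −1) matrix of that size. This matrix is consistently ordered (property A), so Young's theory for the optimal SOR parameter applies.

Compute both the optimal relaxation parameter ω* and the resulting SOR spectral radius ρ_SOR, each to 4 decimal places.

½·tridiag(1,0,1) at n=144: λ_k = cos(kπ/145); max |λ| at k=1 ⇒ ρ_J = cos(π/145) ≈ 0.9998.
√(1 − cos²(π/145)) = sin(π/145) ≈ 0.02166.
ω* = 2 / (1 + 0.02166) = 2 / 1.02166 ≈ 1.9576.
and ρ(B_{ω*}) = 1.9576 − 1 = 0.9576.

ω* = 1.9576, ρ_SOR = 0.9576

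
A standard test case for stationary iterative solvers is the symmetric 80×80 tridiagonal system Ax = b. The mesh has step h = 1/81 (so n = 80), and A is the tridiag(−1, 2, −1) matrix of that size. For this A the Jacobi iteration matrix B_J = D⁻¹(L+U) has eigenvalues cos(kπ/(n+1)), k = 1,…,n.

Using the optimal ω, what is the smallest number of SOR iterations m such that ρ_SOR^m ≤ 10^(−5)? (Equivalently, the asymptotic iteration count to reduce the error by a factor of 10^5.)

m = 149

n=80: λ(B_J) = 1 − λ(A)/2 = cos(kπ/81); k=1 gives ρ_J = 0.9992480.
√(1−ρ_J²) = |sin(π/81)| = 0.0387754
ω* = 2/(1 + 0.0387754) = 2/1.0387754 = 1.9253440.
At ω = 1.9253440 every |λ(B_ω)| = ω−1, so ρ_SOR = 0.9253440.
Need (0.9253440)^m ≤ 10^(−5): m ≥ 5·ln10/|ln 0.9253440| = 11.5129/0.0775897 = 148.382 ⇒ m = 149.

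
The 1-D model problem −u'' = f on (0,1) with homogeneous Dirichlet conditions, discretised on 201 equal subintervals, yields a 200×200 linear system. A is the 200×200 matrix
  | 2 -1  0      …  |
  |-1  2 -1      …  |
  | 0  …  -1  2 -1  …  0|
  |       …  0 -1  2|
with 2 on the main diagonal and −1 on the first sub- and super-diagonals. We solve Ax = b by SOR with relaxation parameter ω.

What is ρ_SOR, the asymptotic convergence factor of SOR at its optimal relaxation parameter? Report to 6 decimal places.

ρ_SOR = 0.969223

ρ_J = max_k |cos(kπ/201)| = cos(π/201) = 0.999878
root = sin(π/201) = 0.0156292  (since 1−cos² = sin²).
[ω*] 2 ÷ (1 + 0.0156292) = 2 ÷ 1.0156292 = 1.969223.
ρ_SOR = ω* − 1 ≈ 0.969223.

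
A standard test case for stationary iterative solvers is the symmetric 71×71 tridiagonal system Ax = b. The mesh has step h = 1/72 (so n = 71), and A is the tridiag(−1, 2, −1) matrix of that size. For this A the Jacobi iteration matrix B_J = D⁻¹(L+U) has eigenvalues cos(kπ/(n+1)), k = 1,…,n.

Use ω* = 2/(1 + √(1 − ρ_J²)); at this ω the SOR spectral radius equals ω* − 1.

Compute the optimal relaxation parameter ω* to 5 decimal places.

ω* = 1.91641

B_J for the 71×71 system has eigenvalues cos(kπ/72); ρ_J = cos(π/72) = 0.99905.
√(1−ρ_J²) = |sin(π/72)| = 0.043619
ω* = 2 / (1 + 0.043619) = 2 / 1.043619 ≈ 1.91641.
ρ(B_{ω*}) = ω*−1 = 0.91641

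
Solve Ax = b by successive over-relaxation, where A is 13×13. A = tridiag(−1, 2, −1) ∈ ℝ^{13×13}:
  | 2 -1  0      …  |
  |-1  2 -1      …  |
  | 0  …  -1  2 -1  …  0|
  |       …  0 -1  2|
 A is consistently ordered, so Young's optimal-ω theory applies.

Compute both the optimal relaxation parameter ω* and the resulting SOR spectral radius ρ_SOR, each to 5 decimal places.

[ρ_J] n=13: ρ(B_J) = cos(π/(n+1)) = cos(π/14) = 0.97493.
√(1 − cos²(π/14)) = sin(π/14) ≈ 0.222521.
ω* = 2/(1+0.222521) = 1.63596
and ρ(B_{ω*}) = 1.63596 − 1 = 0.63596.

ω* = 1.63596, ρ_SOR = 0.63596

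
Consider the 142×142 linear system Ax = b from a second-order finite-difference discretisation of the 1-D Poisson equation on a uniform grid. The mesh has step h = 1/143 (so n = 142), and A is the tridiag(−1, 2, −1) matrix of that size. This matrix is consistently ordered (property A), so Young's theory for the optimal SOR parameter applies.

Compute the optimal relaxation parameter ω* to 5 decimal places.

ω* = 1.95701

[ρ_J] n=142: ρ(B_J) = cos(π/(n+1)) = cos(π/143) = 0.99976.
1 − cos²(π/143) = sin²(π/143) ⇒ √(1−ρ_J²) = sin(π/143) = 0.021967.
Young: ω* = 2/(1+√(1−ρ_J²)) = 2/(1+0.021967) = 2/1.021967 = 1.95701.
ρ(B_{ω*}) = ω*−1 = 0.95701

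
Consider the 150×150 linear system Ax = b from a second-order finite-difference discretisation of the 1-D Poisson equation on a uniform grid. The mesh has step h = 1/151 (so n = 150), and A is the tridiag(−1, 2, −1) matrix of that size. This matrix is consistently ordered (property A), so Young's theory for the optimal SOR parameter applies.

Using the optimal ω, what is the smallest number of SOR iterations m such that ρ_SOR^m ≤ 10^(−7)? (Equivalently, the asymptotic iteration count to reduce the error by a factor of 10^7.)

With n=150, ρ(Jacobi) = cos(π/151) = 0.9997836.
√(1−ρ_J²) = |sin(π/151)| = 0.0208037
[ω*] 2 ÷ (1 + 0.0208037) = 2 ÷ 1.0208037 = 1.9592405.
At ω = 1.9592405 every |λ(B_ω)| = ω−1, so ρ_SOR = 0.9592405.
ρ_SOR^m ≤ 10^(−7) ⇔ m ≥ 7·ln10/(−ln 0.9592405) = 16.1181/0.0416135 = 387.329; m = ⌈387.329⌉ = 388.

m = 388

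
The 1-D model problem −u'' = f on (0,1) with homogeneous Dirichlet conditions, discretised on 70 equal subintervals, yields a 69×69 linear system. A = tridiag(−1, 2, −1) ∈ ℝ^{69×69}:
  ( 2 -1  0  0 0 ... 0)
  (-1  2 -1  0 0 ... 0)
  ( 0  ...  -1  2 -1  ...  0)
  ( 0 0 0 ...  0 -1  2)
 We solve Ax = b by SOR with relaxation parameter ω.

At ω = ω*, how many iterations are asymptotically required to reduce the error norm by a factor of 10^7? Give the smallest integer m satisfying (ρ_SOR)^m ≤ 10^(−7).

m = 180

With n=69, ρ(Jacobi) = cos(π/70) = 0.9989931.
√(1−ρ_J²) = |sin(π/70)| = 0.0448648
[ω*] 2 ÷ (1 + 0.0448648) = 2 ÷ 1.0448648 = 1.9141232.
ρ(B_{ω*}) = ω*−1 = 0.9141232
m ≥ 7·ln10 / (−ln 0.9141232) = 179.509; smallest integer m = 180.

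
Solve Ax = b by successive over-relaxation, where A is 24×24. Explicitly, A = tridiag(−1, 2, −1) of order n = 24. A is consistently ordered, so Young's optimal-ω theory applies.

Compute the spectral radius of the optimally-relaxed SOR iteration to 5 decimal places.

ρ_SOR = 0.77725

With n=24, ρ(Jacobi) = cos(π/25) = 0.99211.
1 − cos²(π/25) = sin²(π/25) ⇒ √(1−ρ_J²) = sin(π/25) = 0.125333.
ω* = 2/(1+0.125333) = 1.77725
[ρ_SOR] ω* − 1 = 0.77725.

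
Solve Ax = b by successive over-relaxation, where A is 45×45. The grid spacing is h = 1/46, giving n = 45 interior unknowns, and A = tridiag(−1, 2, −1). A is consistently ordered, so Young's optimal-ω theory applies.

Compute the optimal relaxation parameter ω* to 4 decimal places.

ω* = 1.8722

spectrum of D⁻¹(L+U) = {cos(kπ/46) : 1≤k≤45}; ρ_J = cos(π/46) = 0.9977.
√(1 − cos²(π/46)) = sin(π/46) ≈ 0.06824.
ω* = 2/(1+0.06824) = 1.8722
[ρ_SOR] ω* − 1 = 0.8722.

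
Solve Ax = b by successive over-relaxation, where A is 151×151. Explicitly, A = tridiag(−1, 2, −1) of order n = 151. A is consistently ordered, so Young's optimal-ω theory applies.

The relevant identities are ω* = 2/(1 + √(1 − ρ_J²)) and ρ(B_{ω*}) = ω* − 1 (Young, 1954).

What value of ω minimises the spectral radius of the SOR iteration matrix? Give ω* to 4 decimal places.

ω* = 1.9595

½·tridiag(1,0,1) at n=151: λ_k = cos(kπ/152); max |λ| at k=1 ⇒ ρ_J = cos(π/152) ≈ 0.9998.
√(1−ρ_J²) simplifies to sin(π/152) = 0.02067.
[ω*] 2 ÷ (1 + 0.02067) = 2 ÷ 1.02067 = 1.9595.
and ρ(B_{ω*}) = 1.9595 − 1 = 0.9595.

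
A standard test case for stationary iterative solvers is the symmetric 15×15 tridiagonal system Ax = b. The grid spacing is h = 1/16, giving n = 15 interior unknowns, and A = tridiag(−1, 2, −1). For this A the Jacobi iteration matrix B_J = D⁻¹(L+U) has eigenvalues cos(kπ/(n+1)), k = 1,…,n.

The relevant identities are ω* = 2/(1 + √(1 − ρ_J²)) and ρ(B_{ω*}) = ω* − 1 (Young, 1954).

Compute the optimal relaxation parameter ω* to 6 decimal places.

ω* = 1.673514

ρ_J = max_k |cos(kπ/16)| = cos(π/16) = 0.980785
1 − cos²(π/16) = sin²(π/16) ⇒ √(1−ρ_J²) = sin(π/16) = 0.1950903.
ω* = 2/(1+0.1950903) = 1.673514
At ω = 1.673514 every |λ(B_ω)| = ω−1, so ρ_SOR = 0.673514.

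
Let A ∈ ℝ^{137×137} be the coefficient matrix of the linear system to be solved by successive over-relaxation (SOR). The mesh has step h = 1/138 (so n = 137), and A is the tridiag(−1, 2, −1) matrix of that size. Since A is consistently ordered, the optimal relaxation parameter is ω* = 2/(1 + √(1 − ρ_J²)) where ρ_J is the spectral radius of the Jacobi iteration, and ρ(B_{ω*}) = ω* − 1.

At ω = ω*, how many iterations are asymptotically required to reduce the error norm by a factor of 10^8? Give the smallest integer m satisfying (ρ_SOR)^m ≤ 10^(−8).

With n=137, ρ(Jacobi) = cos(π/138) = 0.9997409.
√(1−ρ_J²) simplifies to sin(π/138) = 0.0227632.
[ω*] 2 ÷ (1 + 0.0227632) = 2 ÷ 1.0227632 = 1.9554869.
Hence ρ(B_{ω*}) = 1.9554869 − 1 = 0.9554869.
8·ln10 = 18.4207; −ln(0.9554869) = 0.0455342; m = ⌈18.4207/0.0455342⌉ = ⌈404.546⌉ = 405.

m = 405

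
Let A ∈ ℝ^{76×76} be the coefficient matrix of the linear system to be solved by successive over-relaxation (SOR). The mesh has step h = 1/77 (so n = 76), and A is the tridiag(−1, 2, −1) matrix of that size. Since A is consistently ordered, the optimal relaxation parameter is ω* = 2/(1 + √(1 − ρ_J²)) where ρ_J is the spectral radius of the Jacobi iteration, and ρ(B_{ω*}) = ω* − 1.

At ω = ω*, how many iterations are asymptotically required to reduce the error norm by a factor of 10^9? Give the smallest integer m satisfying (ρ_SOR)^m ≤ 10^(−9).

m = 254

n=76: λ(B_J) = 1 − λ(A)/2 = cos(kπ/77); k=1 gives ρ_J = 0.9991678.
root = sin(π/77) = 0.0407886  (since 1−cos² = sin²).
Then 2/(1+√(1−ρ_J²)) = 2/(1+0.0407886); ω* = 2/1.0407886 = 1.9216198.
and ρ(B_{ω*}) = 1.9216198 − 1 = 0.9216198.
ρ_SOR^m ≤ 10^(−9) ⇔ m ≥ 9·ln10/(−ln 0.9216198) = 20.7233/0.0816225 = 253.892; m = ⌈253.892⌉ = 254.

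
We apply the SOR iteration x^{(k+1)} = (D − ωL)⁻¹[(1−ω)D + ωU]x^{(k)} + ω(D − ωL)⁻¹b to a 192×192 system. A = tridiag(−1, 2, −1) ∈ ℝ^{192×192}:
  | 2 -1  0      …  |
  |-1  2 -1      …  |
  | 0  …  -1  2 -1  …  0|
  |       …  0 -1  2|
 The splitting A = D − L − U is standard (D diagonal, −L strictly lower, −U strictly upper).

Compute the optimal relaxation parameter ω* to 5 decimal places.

With n=192, ρ(Jacobi) = cos(π/193) = 0.99987.
√(1 − cos²(π/193)) = sin(π/193) ≈ 0.016277.
So ω* = 2/1.016277 = 1.96797 (Young).
ρ_SOR = ω* − 1 = 1.96797 − 1 = 0.96797.

ω* = 1.96797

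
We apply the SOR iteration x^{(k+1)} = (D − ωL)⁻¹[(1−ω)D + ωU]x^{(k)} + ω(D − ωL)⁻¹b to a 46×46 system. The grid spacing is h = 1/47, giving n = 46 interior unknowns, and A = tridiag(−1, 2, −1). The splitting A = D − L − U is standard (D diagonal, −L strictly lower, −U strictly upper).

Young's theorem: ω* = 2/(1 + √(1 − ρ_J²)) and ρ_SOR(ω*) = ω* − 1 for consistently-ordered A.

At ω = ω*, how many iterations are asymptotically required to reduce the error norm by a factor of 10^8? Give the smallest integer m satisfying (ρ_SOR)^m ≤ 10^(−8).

m = 138

n=46: λ(B_J) = 1 − λ(A)/2 = cos(kπ/47); k=1 gives ρ_J = 0.9977669.
1 − cos²(π/47) = sin²(π/47) ⇒ √(1−ρ_J²) = sin(π/47) = 0.0667926.
ω* = 2 / (1 + 0.0667926) = 2 / 1.0667926 ≈ 1.8747787.
[ρ_SOR] ω* − 1 = 0.8747787.
(0.8747787)^m ≤ 10^{−8}  ⇒  m·ln(0.8747787) ≤ −8·ln10  ⇒  m ≥ 137.690  ⇒  m = 138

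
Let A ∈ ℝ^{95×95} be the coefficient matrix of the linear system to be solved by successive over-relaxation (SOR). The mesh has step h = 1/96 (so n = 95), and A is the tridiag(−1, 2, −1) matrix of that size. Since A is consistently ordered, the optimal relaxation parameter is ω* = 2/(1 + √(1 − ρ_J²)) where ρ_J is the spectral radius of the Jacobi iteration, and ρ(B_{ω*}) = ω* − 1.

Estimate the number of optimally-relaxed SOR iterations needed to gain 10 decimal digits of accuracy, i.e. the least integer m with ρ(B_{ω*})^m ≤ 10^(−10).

m = 352

ρ_J = max_k |cos(kπ/96)| = cos(π/96) = 0.9994646
1 − cos²(π/96) = sin²(π/96) ⇒ √(1−ρ_J²) = sin(π/96) = 0.0327191.
ω* = 2/(1 + 0.0327191) = 2/1.0327191 = 1.9366350.
ρ(B_{ω*}) = ω*−1 = 0.9366350
For 10 digits: m = 10·ln10 / (−ln 0.9366350) = 23.0259/0.0654616 = 351.747; round up → m = 352.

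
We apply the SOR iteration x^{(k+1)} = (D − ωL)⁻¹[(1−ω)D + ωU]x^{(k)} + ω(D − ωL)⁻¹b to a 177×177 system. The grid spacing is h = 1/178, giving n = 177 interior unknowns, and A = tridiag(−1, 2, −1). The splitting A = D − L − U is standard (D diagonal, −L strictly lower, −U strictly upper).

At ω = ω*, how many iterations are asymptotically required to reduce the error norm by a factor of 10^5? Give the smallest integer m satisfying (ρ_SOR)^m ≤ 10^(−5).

m = 327

With n=177, ρ(Jacobi) = cos(π/178) = 0.9998443.
1 − cos²(π/178) = sin²(π/178) ⇒ √(1−ρ_J²) = sin(π/178) = 0.0176485.
ω* = 2/(1+0.0176485) = 1.9653151
At ω = 1.9653151 every |λ(B_ω)| = ω−1, so ρ_SOR = 0.9653151.
ρ_SOR^m ≤ 10^(−5) ⇔ m ≥ 5·ln10/(−ln 0.9653151) = 11.5129/0.0353007 = 326.138; m = ⌈326.138⌉ = 327.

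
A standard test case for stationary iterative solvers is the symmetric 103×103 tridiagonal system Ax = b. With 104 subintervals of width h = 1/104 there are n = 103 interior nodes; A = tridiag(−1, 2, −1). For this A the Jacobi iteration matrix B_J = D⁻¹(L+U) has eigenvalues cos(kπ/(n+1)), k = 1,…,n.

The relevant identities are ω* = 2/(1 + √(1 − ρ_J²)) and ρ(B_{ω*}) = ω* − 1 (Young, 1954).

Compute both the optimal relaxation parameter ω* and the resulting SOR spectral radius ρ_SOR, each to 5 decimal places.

[ρ_J] n=103: ρ(B_J) = cos(π/(n+1)) = cos(π/104) = 0.99954.
1 − cos²(π/104) = sin²(π/104) ⇒ √(1−ρ_J²) = sin(π/104) = 0.030203.
Young: ω* = 2/(1+√(1−ρ_J²)) = 2/(1+0.030203) = 2/1.030203 = 1.94136.
and ρ(B_{ω*}) = 1.94136 − 1 = 0.94136.

ω* = 1.94136, ρ_SOR = 0.94136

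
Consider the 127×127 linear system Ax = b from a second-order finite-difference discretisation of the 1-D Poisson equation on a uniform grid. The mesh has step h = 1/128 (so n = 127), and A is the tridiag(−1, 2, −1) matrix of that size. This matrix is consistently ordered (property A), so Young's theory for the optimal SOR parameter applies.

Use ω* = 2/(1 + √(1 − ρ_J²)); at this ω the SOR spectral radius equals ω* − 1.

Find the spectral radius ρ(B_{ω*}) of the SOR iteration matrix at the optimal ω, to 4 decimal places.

ρ_SOR = 0.9521

B_J for the 127×127 system has eigenvalues cos(kπ/128); ρ_J = cos(π/128) = 0.9997.
√(1−ρ_J²) simplifies to sin(π/128) = 0.02454.
[ω*] 2 ÷ (1 + 0.02454) = 2 ÷ 1.02454 = 1.9521.
Hence ρ(B_{ω*}) = 1.9521 − 1 = 0.9521.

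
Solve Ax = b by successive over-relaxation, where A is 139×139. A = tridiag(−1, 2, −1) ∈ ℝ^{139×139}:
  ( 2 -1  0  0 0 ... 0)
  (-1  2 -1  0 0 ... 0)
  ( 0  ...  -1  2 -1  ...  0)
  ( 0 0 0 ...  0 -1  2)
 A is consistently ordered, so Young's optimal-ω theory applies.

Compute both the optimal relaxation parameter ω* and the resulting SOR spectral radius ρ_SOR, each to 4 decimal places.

ω* = 1.9561, ρ_SOR = 0.9561

spectrum of D⁻¹(L+U) = {cos(kπ/140) : 1≤k≤139}; ρ_J = cos(π/140) = 0.9997.
√(1−ρ_J²) simplifies to sin(π/140) = 0.02244.
ω* = 2/(1+0.02244) = 1.9561
and ρ(B_{ω*}) = 1.9561 − 1 = 0.9561.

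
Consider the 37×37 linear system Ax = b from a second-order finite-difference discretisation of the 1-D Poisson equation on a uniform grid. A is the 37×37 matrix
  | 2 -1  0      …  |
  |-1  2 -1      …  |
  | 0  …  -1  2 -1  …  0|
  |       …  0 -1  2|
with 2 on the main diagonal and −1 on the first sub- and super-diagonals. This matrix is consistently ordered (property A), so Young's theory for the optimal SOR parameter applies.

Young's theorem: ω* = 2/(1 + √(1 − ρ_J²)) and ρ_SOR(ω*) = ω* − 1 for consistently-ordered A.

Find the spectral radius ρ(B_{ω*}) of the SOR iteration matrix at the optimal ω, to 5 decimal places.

ρ_SOR = 0.84744

ρ_J = max_k |cos(kπ/38)| = cos(π/38) = 0.99658
root = sin(π/38) = 0.082579  (since 1−cos² = sin²).
ω* = 2/(1+0.082579) = 1.84744
ρ_SOR = ω* − 1 = 1.84744 − 1 = 0.84744.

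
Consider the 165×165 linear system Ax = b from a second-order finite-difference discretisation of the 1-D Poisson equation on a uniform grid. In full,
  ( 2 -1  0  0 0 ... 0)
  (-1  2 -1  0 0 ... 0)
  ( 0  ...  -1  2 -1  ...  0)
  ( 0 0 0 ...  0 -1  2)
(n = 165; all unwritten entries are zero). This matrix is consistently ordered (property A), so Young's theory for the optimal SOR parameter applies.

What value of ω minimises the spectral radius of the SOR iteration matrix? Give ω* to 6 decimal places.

With n=165, ρ(Jacobi) = cos(π/166) = 0.999821.
1 − cos²(π/166) = sin²(π/166) ⇒ √(1−ρ_J²) = sin(π/166) = 0.0189241.
ω* = 2/(1 + 0.0189241) = 2/1.0189241 = 1.962855.
and ρ(B_{ω*}) = 1.962855 − 1 = 0.962855.

ω* = 1.962855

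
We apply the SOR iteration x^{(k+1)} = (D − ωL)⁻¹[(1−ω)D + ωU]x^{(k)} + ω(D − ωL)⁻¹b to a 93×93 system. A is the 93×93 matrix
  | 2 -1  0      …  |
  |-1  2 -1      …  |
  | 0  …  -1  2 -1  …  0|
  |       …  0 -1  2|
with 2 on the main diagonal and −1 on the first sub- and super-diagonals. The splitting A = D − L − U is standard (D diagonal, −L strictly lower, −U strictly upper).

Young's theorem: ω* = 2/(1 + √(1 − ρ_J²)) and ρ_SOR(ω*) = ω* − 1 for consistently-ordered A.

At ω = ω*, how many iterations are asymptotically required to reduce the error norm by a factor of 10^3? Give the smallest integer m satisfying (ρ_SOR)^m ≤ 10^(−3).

m = 104

ρ_J = max_k |cos(kπ/94)| = cos(π/94) = 0.9994416
√(1−ρ_J²) = |sin(π/94)| = 0.0334150
ω* = 2 / (1 + 0.0334150) = 2 / 1.0334150 ≈ 1.9353309.
ρ_SOR = ω* − 1 ≈ 0.9353309.
Need (0.9353309)^m ≤ 10^(−3): m ≥ 3·ln10/|ln 0.9353309| = 6.90776/0.0668549 = 103.325 ⇒ m = 104.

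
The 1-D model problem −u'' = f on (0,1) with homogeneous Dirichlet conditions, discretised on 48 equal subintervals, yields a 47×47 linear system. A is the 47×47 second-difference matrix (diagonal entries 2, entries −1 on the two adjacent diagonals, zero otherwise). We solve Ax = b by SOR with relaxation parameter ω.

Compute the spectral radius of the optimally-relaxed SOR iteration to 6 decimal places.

n=47: λ(B_J) = 1 − λ(A)/2 = cos(kπ/48); k=1 gives ρ_J = 0.997859.
√(1−ρ_J²) simplifies to sin(π/48) = 0.0654031.
ω* = 2/(1+0.0654031) = 1.877224
Hence ρ(B_{ω*}) = 1.877224 − 1 = 0.877224.

ρ_SOR = 0.877224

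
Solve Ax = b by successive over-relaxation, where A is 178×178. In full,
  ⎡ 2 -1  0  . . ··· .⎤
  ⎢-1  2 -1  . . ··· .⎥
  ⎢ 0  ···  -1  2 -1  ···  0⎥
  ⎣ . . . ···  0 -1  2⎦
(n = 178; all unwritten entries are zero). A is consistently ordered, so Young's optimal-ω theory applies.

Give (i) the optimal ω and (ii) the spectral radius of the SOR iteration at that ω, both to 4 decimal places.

½·tridiag(1,0,1) at n=178: λ_k = cos(kπ/179); max |λ| at k=1 ⇒ ρ_J = cos(π/179) ≈ 0.9998.
√(1−ρ_J²) simplifies to sin(π/179) = 0.01755.
Young: ω* = 2/(1+√(1−ρ_J²)) = 2/(1+0.01755) = 2/1.01755 = 1.9655.
Hence ρ(B_{ω*}) = 1.9655 − 1 = 0.9655.

ω* = 1.9655, ρ_SOR = 0.9655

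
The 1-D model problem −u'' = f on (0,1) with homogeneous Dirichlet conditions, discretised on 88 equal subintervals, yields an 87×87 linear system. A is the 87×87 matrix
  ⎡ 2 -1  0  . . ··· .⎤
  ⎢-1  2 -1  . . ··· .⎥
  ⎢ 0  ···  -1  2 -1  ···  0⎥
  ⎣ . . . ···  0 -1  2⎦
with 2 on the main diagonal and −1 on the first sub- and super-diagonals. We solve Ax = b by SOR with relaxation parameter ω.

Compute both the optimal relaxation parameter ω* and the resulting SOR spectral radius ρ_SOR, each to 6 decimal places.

ω* = 1.931075, ρ_SOR = 0.931075

½·tridiag(1,0,1) at n=87: λ_k = cos(kπ/88); max |λ| at k=1 ⇒ ρ_J = cos(π/88) ≈ 0.999363.
√(1−ρ_J²) simplifies to sin(π/88) = 0.0356923.
Young: ω* = 2/(1+√(1−ρ_J²)) = 2/(1+0.0356923) = 2/1.0356923 = 1.931075.
[ρ_SOR] ω* − 1 = 0.931075.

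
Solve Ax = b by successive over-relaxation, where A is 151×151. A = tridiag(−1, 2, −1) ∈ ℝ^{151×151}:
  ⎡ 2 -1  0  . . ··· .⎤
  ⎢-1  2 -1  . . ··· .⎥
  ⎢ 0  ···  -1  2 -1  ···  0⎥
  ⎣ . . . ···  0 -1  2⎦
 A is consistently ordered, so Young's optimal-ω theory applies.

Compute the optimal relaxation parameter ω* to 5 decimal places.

With n=151, ρ(Jacobi) = cos(π/152) = 0.99979.
√(1 − cos²(π/152)) = sin(π/152) ≈ 0.020667.
Then 2/(1+√(1−ρ_J²)) = 2/(1+0.020667); ω* = 2/1.020667 = 1.95950.
ρ_SOR = ω* − 1 = 1.95950 − 1 = 0.95950.

ω* = 1.95950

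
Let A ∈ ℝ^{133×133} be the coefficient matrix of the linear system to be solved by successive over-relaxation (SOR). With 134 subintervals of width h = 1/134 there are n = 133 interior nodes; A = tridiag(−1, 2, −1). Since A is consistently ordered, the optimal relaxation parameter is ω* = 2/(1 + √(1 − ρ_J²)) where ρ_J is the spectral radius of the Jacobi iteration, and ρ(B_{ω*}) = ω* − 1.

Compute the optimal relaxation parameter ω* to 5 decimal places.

ω* = 1.95419

ρ_J = max_k |cos(kπ/134)| = cos(π/134) = 0.99973
√(1−ρ_J²) simplifies to sin(π/134) = 0.023443.
Young: ω* = 2/(1+√(1−ρ_J²)) = 2/(1+0.023443) = 2/1.023443 = 1.95419.
Hence ρ(B_{ω*}) = 1.95419 − 1 = 0.95419.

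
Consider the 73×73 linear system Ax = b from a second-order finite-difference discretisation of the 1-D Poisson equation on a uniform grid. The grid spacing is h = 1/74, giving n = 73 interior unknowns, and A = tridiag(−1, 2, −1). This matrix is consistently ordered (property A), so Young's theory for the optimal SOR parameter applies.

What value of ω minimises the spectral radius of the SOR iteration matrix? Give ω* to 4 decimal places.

With n=73, ρ(Jacobi) = cos(π/74) = 0.9991.
√(1 − cos²(π/74)) = sin(π/74) ≈ 0.04244.
Young: ω* = 2/(1+√(1−ρ_J²)) = 2/(1+0.04244) = 2/1.04244 = 1.9186.
Hence ρ(B_{ω*}) = 1.9186 − 1 = 0.9186.

ω* = 1.9186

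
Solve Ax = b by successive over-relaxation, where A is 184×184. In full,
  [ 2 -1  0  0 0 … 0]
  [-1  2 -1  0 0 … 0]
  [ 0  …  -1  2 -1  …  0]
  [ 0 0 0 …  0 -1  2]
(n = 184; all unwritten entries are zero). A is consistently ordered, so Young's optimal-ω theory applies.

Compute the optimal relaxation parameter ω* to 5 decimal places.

½·tridiag(1,0,1) at n=184: λ_k = cos(kπ/185); max |λ| at k=1 ⇒ ρ_J = cos(π/185) ≈ 0.99986.
root = sin(π/185) = 0.016981  (since 1−cos² = sin²).
[ω*] 2 ÷ (1 + 0.016981) = 2 ÷ 1.016981 = 1.96661.
Hence ρ(B_{ω*}) = 1.96661 − 1 = 0.96661.

ω* = 1.96661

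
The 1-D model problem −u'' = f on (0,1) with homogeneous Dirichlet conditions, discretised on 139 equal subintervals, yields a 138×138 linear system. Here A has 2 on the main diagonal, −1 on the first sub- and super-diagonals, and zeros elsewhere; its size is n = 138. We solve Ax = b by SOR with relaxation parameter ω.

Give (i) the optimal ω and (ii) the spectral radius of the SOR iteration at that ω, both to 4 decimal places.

ω* = 1.9558, ρ_SOR = 0.9558

ρ_J = max_k |cos(kπ/139)| = cos(π/139) = 0.9997
√(1 − cos²(π/139)) = sin(π/139) ≈ 0.02260.
Young: ω* = 2/(1+√(1−ρ_J²)) = 2/(1+0.02260) = 2/1.02260 = 1.9558.
ρ_SOR = ω* − 1 ≈ 0.9558.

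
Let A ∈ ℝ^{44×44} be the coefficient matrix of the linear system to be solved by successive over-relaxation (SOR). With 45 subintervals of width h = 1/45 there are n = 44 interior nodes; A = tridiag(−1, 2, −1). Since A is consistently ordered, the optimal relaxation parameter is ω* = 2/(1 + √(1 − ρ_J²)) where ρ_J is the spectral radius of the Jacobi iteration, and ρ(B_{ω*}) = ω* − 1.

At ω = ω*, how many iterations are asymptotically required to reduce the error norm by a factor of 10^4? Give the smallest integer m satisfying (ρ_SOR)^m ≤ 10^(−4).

m = 66

B_J for the 44×44 system has eigenvalues cos(kπ/45); ρ_J = cos(π/45) = 0.9975641.
√(1 − cos²(π/45)) = sin(π/45) ≈ 0.0697565.
ω* = 2/(1+0.0697565) = 1.8695843
ρ_SOR = ω* − 1 ≈ 0.8695843.
For 4 digits: m = 4·ln10 / (−ln 0.8695843) = 9.21034/0.13974 = 65.911; round up → m = 66.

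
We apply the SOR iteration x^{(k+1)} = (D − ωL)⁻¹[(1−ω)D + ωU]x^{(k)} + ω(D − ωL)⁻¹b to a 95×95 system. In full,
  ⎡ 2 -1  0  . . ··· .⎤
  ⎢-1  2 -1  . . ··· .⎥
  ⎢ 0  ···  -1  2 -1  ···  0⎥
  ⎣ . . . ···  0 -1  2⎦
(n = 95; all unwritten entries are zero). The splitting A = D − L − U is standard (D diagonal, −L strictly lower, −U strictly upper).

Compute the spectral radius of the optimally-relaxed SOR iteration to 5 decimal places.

[ρ_J] n=95: ρ(B_J) = cos(π/(n+1)) = cos(π/96) = 0.99946.
√(1 − cos²(π/96)) = sin(π/96) ≈ 0.032719.
So ω* = 2/1.032719 = 1.93664 (Young).
Hence ρ(B_{ω*}) = 1.93664 − 1 = 0.93664.

ρ_SOR = 0.93664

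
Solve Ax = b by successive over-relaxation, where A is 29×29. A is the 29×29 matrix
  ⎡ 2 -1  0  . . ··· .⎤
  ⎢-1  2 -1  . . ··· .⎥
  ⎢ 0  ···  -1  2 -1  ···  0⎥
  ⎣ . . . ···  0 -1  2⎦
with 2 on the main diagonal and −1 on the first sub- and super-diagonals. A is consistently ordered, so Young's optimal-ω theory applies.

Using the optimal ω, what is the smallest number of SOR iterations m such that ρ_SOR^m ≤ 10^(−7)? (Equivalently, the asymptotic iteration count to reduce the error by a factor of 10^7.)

[ρ_J] n=29: ρ(B_J) = cos(π/(n+1)) = cos(π/30) = 0.9945219.
√(1−ρ_J²) = |sin(π/30)| = 0.1045285
ω* = 2/(1+0.1045285) = 1.8107274
Hence ρ(B_{ω*}) = 1.8107274 − 1 = 0.8107274.
For 7 digits: m = 7·ln10 / (−ln 0.8107274) = 16.1181/0.209823 = 76.818; round up → m = 77.

m = 77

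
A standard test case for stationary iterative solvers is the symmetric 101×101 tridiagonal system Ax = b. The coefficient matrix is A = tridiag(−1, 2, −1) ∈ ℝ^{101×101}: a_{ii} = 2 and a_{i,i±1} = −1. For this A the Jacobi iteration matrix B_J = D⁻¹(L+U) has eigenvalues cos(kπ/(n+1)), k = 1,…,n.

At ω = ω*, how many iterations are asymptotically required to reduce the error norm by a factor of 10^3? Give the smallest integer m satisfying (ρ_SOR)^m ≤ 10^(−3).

m = 113

½·tridiag(1,0,1) at n=101: λ_k = cos(kπ/102); max |λ| at k=1 ⇒ ρ_J = cos(π/102) ≈ 0.9995257.
√(1−ρ_J²) simplifies to sin(π/102) = 0.0307951.
Then 2/(1+√(1−ρ_J²)) = 2/(1+0.0307951); ω* = 2/1.0307951 = 1.9402498.
ρ_SOR = ω* − 1 = 1.9402498 − 1 = 0.9402498.
For 3 digits: m = 3·ln10 / (−ln 0.9402498) = 6.90776/0.0616097 = 112.121; round up → m = 113.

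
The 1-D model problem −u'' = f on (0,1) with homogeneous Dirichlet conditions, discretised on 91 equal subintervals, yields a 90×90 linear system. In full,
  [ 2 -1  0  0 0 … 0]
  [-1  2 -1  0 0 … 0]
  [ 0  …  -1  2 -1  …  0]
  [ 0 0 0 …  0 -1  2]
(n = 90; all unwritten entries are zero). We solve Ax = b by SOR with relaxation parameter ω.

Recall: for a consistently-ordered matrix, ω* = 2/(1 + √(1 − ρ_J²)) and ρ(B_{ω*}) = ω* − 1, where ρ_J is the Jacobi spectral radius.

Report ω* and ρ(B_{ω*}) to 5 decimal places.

B_J for the 90×90 system has eigenvalues cos(kπ/91); ρ_J = cos(π/91) = 0.99940.
√(1 − cos²(π/91)) = sin(π/91) ≈ 0.034516.
[ω*] 2 ÷ (1 + 0.034516) = 2 ÷ 1.034516 = 1.93327.
Hence ρ(B_{ω*}) = 1.93327 − 1 = 0.93327.

ω* = 1.93327, ρ_SOR = 0.93327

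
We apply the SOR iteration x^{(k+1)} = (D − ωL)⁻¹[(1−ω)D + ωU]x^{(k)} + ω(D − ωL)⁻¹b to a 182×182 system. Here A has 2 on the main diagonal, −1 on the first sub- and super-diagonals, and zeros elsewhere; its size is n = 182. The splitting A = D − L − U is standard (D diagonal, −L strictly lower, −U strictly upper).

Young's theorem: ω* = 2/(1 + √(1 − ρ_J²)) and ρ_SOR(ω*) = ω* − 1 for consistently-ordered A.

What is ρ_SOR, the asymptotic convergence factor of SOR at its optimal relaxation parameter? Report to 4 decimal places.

spectrum of D⁻¹(L+U) = {cos(kπ/183) : 1≤k≤182}; ρ_J = cos(π/183) = 0.9999.
√(1−ρ_J²) simplifies to sin(π/183) = 0.01717.
[ω*] 2 ÷ (1 + 0.01717) = 2 ÷ 1.01717 = 1.9662.
and ρ(B_{ω*}) = 1.9662 − 1 = 0.9662.

ρ_SOR = 0.9662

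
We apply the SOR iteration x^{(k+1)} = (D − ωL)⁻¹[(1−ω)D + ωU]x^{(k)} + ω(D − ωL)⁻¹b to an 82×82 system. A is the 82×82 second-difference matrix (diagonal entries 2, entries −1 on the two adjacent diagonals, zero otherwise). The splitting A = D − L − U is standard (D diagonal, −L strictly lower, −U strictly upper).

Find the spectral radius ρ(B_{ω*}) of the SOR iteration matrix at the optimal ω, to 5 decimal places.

spectrum of D⁻¹(L+U) = {cos(kπ/83) : 1≤k≤82}; ρ_J = cos(π/83) = 0.99928.
√(1−ρ_J²) = |sin(π/83)| = 0.037841
ω* = 2/(1+0.037841) = 1.92708
Hence ρ(B_{ω*}) = 1.92708 − 1 = 0.92708.

ρ_SOR = 0.92708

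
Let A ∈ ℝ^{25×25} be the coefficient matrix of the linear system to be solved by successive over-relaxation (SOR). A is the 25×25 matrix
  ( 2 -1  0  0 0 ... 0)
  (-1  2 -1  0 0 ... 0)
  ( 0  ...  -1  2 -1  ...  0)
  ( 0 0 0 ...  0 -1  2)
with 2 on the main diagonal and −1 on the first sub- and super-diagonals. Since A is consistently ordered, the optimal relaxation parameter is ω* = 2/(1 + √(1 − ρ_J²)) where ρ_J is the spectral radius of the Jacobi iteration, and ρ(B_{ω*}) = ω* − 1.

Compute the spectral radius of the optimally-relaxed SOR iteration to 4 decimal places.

ρ_SOR = 0.7849

With n=25, ρ(Jacobi) = cos(π/26) = 0.9927.
√(1−ρ_J²) = |sin(π/26)| = 0.12054
Then 2/(1+√(1−ρ_J²)) = 2/(1+0.12054); ω* = 2/1.12054 = 1.7849.
Hence ρ(B_{ω*}) = 1.7849 − 1 = 0.7849.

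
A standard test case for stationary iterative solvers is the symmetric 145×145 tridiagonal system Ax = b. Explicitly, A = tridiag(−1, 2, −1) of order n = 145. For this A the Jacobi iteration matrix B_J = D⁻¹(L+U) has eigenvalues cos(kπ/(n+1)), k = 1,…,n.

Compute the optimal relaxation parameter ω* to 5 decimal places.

ω* = 1.95787

[ρ_J] n=145: ρ(B_J) = cos(π/(n+1)) = cos(π/146) = 0.99977.
√(1−ρ_J²) = |sin(π/146)| = 0.021516
ω* = 2 / (1 + 0.021516) = 2 / 1.021516 ≈ 1.95787.
Hence ρ(B_{ω*}) = 1.95787 − 1 = 0.95787.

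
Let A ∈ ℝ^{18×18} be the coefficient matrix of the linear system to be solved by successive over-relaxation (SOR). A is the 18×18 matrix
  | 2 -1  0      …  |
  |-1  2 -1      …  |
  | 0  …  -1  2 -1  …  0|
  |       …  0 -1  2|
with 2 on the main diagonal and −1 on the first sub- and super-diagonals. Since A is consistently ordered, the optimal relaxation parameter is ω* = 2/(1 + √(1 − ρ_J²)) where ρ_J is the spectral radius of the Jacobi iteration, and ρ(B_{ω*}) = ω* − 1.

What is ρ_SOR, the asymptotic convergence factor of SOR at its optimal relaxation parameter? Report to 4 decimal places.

ρ_SOR = 0.7173

ρ_J = max_k |cos(kπ/19)| = cos(π/19) = 0.9864
√(1−ρ_J²) = |sin(π/19)| = 0.16459
ω* = 2/(1+0.16459) = 1.7173
[ρ_SOR] ω* − 1 = 0.7173.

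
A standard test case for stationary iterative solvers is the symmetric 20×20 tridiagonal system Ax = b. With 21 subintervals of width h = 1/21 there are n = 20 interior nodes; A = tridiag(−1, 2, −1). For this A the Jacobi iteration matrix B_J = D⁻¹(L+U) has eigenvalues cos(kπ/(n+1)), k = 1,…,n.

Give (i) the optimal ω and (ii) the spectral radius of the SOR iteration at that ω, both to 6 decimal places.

ω* = 1.740580, ρ_SOR = 0.740580

spectrum of D⁻¹(L+U) = {cos(kπ/21) : 1≤k≤20}; ρ_J = cos(π/21) = 0.988831.
1 − cos²(π/21) = sin²(π/21) ⇒ √(1−ρ_J²) = sin(π/21) = 0.1490423.
[ω*] 2 ÷ (1 + 0.1490423) = 2 ÷ 1.1490423 = 1.740580.
Hence ρ(B_{ω*}) = 1.740580 − 1 = 0.740580.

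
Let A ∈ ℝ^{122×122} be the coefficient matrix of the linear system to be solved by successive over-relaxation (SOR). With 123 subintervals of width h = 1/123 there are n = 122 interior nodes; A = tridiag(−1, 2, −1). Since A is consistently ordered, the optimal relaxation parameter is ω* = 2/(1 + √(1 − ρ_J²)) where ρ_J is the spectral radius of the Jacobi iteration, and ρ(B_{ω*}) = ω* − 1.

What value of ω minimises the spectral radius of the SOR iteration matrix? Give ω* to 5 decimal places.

½·tridiag(1,0,1) at n=122: λ_k = cos(kπ/123); max |λ| at k=1 ⇒ ρ_J = cos(π/123) ≈ 0.99967.
root = sin(π/123) = 0.025539  (since 1−cos² = sin²).
[ω*] 2 ÷ (1 + 0.025539) = 2 ÷ 1.025539 = 1.95019.
[ρ_SOR] ω* − 1 = 0.95019.

ω* = 1.95019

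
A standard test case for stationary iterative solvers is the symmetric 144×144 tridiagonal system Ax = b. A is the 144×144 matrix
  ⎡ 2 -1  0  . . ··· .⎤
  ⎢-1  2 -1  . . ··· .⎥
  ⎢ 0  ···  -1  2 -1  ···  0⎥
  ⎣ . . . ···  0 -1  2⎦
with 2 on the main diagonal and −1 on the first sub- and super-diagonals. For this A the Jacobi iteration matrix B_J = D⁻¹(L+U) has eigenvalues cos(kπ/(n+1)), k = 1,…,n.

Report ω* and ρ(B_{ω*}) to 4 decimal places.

[ρ_J] n=144: ρ(B_J) = cos(π/(n+1)) = cos(π/145) = 0.9998.
√(1−ρ_J²) simplifies to sin(π/145) = 0.02166.
Then 2/(1+√(1−ρ_J²)) = 2/(1+0.02166); ω* = 2/1.02166 = 1.9576.
ρ_SOR = ω* − 1 = 1.9576 − 1 = 0.9576.

ω* = 1.9576, ρ_SOR = 0.9576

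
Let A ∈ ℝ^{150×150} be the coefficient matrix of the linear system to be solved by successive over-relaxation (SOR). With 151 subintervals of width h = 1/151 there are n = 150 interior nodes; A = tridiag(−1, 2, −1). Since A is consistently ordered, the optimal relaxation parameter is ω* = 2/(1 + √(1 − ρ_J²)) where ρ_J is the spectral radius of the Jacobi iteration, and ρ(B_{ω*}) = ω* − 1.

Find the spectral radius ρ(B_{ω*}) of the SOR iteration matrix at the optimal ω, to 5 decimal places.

ρ_SOR = 0.95924

B_J for the 150×150 system has eigenvalues cos(kπ/151); ρ_J = cos(π/151) = 0.99978.
root = sin(π/151) = 0.020804  (since 1−cos² = sin²).
[ω*] 2 ÷ (1 + 0.020804) = 2 ÷ 1.020804 = 1.95924.
ρ_SOR = ω* − 1 = 1.95924 − 1 = 0.95924.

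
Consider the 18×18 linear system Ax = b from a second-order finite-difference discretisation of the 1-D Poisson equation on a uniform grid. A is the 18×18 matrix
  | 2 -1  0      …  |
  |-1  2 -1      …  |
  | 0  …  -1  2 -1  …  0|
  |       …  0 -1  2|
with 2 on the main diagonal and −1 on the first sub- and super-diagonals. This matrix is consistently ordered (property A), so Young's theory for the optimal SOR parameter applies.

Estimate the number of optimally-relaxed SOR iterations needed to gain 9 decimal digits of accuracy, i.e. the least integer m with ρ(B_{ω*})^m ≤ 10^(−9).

B_J for the 18×18 system has eigenvalues cos(kπ/19); ρ_J = cos(π/19) = 0.9863613.
√(1−ρ_J²) simplifies to sin(π/19) = 0.1645946.
Young: ω* = 2/(1+√(1−ρ_J²)) = 2/(1+0.1645946) = 2/1.1645946 = 1.7173358.
Hence ρ(B_{ω*}) = 1.7173358 − 1 = 0.7173358.
ρ_SOR^m ≤ 10^(−9) ⇔ m ≥ 9·ln10/(−ln 0.7173358) = 20.7233/0.332211 = 62.380; m = ⌈62.380⌉ = 63.

m = 63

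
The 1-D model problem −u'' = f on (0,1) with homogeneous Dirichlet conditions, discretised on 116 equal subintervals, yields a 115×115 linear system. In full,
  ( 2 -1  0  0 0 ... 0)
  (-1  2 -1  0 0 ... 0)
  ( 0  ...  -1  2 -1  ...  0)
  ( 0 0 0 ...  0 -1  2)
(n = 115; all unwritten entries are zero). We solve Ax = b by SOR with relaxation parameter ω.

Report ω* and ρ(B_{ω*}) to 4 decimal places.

ω* = 1.9473, ρ_SOR = 0.9473

spectrum of D⁻¹(L+U) = {cos(kπ/116) : 1≤k≤115}; ρ_J = cos(π/116) = 0.9996.
root = sin(π/116) = 0.02708  (since 1−cos² = sin²).
ω* = 2 / (1 + 0.02708) = 2 / 1.02708 ≈ 1.9473.
ρ_SOR = ω* − 1 ≈ 0.9473.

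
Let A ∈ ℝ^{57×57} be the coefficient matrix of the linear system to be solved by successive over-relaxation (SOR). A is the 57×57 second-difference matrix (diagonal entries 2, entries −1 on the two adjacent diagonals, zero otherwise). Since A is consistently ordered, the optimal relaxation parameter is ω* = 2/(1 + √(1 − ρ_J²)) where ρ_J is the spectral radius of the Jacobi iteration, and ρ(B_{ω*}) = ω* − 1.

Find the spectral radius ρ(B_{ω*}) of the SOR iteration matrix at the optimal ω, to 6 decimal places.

n=57: λ(B_J) = 1 − λ(A)/2 = cos(kπ/58); k=1 gives ρ_J = 0.998533.
√(1−ρ_J²) = |sin(π/58)| = 0.0541389
Young: ω* = 2/(1+√(1−ρ_J²)) = 2/(1+0.0541389) = 2/1.0541389 = 1.897283.
ρ_SOR = ω* − 1 = 1.897283 − 1 = 0.897283.

ρ_SOR = 0.897283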